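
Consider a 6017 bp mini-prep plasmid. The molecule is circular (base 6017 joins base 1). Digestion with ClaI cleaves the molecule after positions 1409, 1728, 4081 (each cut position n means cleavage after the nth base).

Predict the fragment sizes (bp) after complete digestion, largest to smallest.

3345, 2353, 319 bp

Circular molecule, 3 cuts → 3 fragments:
  1728 − 1409 = 319 bp
  4081 − 1728 = 2353 bp
  wrap: 6017 − 4081 + 1409 = 3345 bp
Sorted largest to smallest: 3345, 2353, 319 bp.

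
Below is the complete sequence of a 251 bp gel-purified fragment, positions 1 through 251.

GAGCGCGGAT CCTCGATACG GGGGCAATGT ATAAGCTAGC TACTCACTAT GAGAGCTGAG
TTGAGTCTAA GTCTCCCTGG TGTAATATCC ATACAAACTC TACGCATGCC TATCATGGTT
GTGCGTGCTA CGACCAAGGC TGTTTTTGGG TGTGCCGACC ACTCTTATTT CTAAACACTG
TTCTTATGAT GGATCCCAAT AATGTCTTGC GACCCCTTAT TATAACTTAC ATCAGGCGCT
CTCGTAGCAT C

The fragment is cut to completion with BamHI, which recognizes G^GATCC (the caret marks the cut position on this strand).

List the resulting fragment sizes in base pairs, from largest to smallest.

184, 60, 7 bp

BamHI sites (GGATCC) start at positions 7, 191.
BamHI cuts after the first base of each site, so after positions 7, 191.
Linear molecule, 2 cuts → 3 fragments:
  1–7 → 7 bp
  8–191 → 184 bp
  192–251 → 60 bp
Sorted largest to smallest: 184, 60, 7 bp.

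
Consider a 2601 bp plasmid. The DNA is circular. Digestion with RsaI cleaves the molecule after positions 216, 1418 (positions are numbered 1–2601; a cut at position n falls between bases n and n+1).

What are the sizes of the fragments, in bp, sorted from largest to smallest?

Circular molecule, 2 cuts → 2 fragments:
  1418 − 216 = 1202 bp
  wrap: 2601 − 1418 + 216 = 1399 bp
Sorted largest to smallest: 1399, 1202 bp.

1399, 1202 bp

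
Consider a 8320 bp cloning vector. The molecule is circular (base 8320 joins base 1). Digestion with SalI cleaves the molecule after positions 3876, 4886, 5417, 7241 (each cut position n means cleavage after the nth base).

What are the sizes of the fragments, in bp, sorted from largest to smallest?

Circular molecule, 4 cuts → 4 fragments:
  4886 − 3876 = 1010 bp
  5417 − 4886 = 531 bp
  7241 − 5417 = 1824 bp
  wrap: 8320 − 7241 + 3876 = 4955 bp
Sorted largest to smallest: 4955, 1824, 1010, 531 bp.

4955, 1824, 1010, 531 bp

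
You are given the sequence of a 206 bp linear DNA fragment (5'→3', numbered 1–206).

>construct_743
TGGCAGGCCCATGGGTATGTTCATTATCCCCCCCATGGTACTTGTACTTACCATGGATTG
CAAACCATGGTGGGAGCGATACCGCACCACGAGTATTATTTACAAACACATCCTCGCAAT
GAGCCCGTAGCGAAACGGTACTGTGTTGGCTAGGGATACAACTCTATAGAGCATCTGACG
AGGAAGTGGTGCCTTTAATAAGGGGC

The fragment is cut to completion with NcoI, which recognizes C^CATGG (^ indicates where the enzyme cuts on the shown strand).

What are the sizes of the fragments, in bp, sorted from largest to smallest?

NcoI sites (CCATGG) start at positions 9, 33, 51, 65.
NcoI cuts after the first base of each site, so after positions 9, 33, 51, 65.
Linear molecule, 4 cuts → 5 fragments:
  1–9 → 9 bp
  10–33 → 24 bp
  34–51 → 18 bp
  52–65 → 14 bp
  66–206 → 141 bp
Sorted largest to smallest: 141, 24, 18, 14, 9 bp.

141, 24, 18, 14, 9 bp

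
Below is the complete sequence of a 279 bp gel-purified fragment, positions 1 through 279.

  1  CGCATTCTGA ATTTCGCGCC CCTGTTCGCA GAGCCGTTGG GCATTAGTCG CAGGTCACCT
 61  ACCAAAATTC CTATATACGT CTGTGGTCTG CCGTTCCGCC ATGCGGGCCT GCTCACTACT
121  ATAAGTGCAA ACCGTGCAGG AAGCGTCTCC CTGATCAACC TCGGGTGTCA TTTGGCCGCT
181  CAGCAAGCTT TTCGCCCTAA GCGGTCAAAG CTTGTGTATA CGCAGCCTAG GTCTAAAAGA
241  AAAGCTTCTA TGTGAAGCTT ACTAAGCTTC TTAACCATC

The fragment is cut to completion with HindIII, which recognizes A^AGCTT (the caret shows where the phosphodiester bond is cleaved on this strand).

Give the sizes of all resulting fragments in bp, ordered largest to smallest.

185, 34, 23, 15, 13, 9 bp

HindIII sites (AAGCTT) start at positions 185, 208, 242, 255, 264.
HindIII cuts after the first base of each site, so after positions 185, 208, 242, 255, 264.
Linear molecule, 5 cuts → 6 fragments:
  1–185 → 185 bp
  186–208 → 23 bp
  209–242 → 34 bp
  243–255 → 13 bp
  256–264 → 9 bp
  265–279 → 15 bp
Sorted largest to smallest: 185, 34, 23, 15, 13, 9 bp.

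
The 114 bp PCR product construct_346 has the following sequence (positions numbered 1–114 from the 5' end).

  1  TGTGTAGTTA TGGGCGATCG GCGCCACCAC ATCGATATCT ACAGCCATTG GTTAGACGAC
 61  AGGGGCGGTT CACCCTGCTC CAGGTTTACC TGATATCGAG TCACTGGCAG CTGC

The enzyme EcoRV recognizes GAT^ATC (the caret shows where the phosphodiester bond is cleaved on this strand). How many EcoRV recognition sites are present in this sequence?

GATATC occurs starting at positions 34, 92.
EcoRV cuts at 2 sites.

2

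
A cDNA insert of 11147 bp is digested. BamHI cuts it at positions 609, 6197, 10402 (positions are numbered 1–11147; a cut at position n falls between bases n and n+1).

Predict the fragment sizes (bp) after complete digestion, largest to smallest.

Linear molecule, 3 cuts → 4 fragments:
  609 − 0 = 609 bp
  6197 − 609 = 5588 bp
  10402 − 6197 = 4205 bp
  11147 − 10402 = 745 bp
Sorted largest to smallest: 5588, 4205, 745, 609 bp.

5588, 4205, 745, 609 bp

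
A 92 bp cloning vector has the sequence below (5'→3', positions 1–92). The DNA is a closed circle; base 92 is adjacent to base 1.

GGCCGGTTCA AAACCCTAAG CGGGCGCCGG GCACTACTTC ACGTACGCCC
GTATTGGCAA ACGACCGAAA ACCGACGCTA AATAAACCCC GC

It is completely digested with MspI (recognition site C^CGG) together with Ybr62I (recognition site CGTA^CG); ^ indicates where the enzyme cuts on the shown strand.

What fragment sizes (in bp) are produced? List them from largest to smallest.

50, 24, 18 bp

MspI sites (CCGG) start at positions 3, 27.
MspI cuts after the first base of each site, so after positions 3, 27.
The Ybr62I site (CGTACG) starts at position 42.
Ybr62I cuts after base 4 of each site, so after position 45.
Combined cut positions: 3, 27, 45.
Circular molecule, 3 cuts → 3 fragments:
  4–27 → 24 bp
  28–45 → 18 bp
  46–92 then 1–3 → 47 + 3 = 50 bp
Sorted largest to smallest: 50, 24, 18 bp.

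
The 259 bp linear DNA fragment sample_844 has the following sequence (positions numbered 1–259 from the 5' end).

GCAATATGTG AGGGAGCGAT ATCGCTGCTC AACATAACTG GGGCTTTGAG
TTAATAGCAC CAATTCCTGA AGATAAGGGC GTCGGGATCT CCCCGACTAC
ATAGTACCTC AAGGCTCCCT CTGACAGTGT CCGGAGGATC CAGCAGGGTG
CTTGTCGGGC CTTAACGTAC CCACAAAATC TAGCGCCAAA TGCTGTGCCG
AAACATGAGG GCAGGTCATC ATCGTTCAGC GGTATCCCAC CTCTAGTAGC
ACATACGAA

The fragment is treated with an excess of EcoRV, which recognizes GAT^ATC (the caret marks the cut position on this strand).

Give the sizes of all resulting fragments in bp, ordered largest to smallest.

239, 20 bp

The EcoRV site (GATATC) starts at position 18.
EcoRV cuts after base 3 of each site, so after position 20.
Linear molecule, 1 cut → 2 fragments:
  1–20 → 20 bp
  21–259 → 239 bp
Sorted largest to smallest: 239, 20 bp.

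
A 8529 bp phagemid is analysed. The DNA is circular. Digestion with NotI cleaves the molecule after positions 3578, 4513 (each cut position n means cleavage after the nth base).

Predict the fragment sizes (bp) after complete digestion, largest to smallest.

Circular molecule, 2 cuts → 2 fragments:
  4513 − 3578 = 935 bp
  wrap: 8529 − 4513 + 3578 = 7594 bp
Sorted largest to smallest: 7594, 935 bp.

7594, 935 bp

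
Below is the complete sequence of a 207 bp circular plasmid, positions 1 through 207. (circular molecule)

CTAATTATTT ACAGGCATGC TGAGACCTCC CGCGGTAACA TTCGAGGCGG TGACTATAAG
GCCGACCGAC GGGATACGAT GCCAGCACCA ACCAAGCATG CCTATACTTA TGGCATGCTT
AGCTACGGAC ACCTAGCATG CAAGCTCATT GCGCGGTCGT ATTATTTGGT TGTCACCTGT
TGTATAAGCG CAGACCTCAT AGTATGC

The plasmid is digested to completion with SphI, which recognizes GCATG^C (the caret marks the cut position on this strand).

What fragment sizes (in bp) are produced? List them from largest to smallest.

SphI sites (GCATGC) start at positions 15, 96, 113, 136.
SphI cuts after base 5 of each site (before the last base), so after positions 19, 100, 117, 140.
Circular molecule, 4 cuts → 4 fragments:
  20–100 → 81 bp
  101–117 → 17 bp
  118–140 → 23 bp
  141–207 then 1–19 → 67 + 19 = 86 bp
Sorted largest to smallest: 86, 81, 23, 17 bp.

86, 81, 23, 17 bp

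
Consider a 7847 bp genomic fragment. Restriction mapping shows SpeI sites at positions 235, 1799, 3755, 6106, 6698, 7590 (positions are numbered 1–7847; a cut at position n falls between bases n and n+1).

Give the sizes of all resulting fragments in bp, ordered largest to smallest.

Linear molecule, 6 cuts → 7 fragments:
  235 − 0 = 235 bp
  1799 − 235 = 1564 bp
  3755 − 1799 = 1956 bp
  6106 − 3755 = 2351 bp
  6698 − 6106 = 592 bp
  7590 − 6698 = 892 bp
  7847 − 7590 = 257 bp
Sorted largest to smallest: 2351, 1956, 1564, 892, 592, 257, 235 bp.

2351, 1956, 1564, 892, 592, 257, 235 bp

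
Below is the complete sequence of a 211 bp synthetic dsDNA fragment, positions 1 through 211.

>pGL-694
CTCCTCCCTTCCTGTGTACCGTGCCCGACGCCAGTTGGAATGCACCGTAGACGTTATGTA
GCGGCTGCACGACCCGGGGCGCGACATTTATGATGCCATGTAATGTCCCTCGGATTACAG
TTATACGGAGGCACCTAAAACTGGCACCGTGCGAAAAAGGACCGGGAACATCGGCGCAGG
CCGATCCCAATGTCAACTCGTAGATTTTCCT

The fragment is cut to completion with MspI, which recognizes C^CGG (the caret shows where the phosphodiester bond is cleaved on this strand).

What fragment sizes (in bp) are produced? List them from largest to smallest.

88, 74, 49 bp

MspI sites (CCGG) start at positions 74, 162.
MspI cuts after the first base of each site, so after positions 74, 162.
Linear molecule, 2 cuts → 3 fragments:
  1–74 → 74 bp
  75–162 → 88 bp
  163–211 → 49 bp
Sorted largest to smallest: 88, 74, 49 bp.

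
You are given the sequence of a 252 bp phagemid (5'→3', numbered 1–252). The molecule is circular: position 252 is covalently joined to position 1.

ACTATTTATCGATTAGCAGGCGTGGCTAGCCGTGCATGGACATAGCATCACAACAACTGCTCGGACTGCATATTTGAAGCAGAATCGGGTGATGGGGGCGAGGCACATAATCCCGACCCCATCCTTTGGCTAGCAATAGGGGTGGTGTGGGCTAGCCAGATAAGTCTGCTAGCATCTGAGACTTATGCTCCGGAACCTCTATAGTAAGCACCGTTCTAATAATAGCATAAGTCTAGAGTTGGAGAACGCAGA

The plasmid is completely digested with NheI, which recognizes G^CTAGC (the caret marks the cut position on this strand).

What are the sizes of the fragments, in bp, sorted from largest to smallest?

NheI sites (GCTAGC) start at positions 25, 129, 151, 168.
NheI cuts after the first base of each site, so after positions 25, 129, 151, 168.
Circular molecule, 4 cuts → 4 fragments:
  26–129 → 104 bp
  130–151 → 22 bp
  152–168 → 17 bp
  169–252 then 1–25 → 84 + 25 = 109 bp
Sorted largest to smallest: 109, 104, 22, 17 bp.

109, 104, 22, 17 bp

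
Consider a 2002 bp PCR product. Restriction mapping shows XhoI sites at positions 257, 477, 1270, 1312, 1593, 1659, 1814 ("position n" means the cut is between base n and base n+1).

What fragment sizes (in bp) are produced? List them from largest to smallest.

Linear molecule, 7 cuts → 8 fragments:
  257 − 0 = 257 bp
  477 − 257 = 220 bp
  1270 − 477 = 793 bp
  1312 − 1270 = 42 bp
  1593 − 1312 = 281 bp
  1659 − 1593 = 66 bp
  1814 − 1659 = 155 bp
  2002 − 1814 = 188 bp
Sorted largest to smallest: 793, 281, 257, 220, 188, 155, 66, 42 bp.

793, 281, 257, 220, 188, 155, 66, 42 bp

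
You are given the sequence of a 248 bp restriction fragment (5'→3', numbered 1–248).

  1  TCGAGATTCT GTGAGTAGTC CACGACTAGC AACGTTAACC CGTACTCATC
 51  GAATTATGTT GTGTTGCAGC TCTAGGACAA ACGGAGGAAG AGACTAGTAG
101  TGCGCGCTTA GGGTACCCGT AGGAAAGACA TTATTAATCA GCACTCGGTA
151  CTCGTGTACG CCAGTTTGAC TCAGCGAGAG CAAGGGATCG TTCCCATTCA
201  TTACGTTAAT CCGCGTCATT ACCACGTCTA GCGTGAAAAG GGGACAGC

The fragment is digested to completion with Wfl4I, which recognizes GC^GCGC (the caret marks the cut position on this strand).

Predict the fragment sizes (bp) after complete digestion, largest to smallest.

The Wfl4I site (GCGCGC) starts at position 102.
Wfl4I cuts after base 2 of each site, so after position 103.
Linear molecule, 1 cut → 2 fragments:
  1–103 → 103 bp
  104–248 → 145 bp
Sorted largest to smallest: 145, 103 bp.

145, 103 bp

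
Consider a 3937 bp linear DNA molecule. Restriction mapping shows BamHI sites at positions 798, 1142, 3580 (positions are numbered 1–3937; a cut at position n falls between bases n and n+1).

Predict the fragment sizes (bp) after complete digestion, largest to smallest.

2438, 798, 357, 344 bp

Linear molecule, 3 cuts → 4 fragments:
  798 − 0 = 798 bp
  1142 − 798 = 344 bp
  3580 − 1142 = 2438 bp
  3937 − 3580 = 357 bp
Sorted largest to smallest: 2438, 798, 357, 344 bp.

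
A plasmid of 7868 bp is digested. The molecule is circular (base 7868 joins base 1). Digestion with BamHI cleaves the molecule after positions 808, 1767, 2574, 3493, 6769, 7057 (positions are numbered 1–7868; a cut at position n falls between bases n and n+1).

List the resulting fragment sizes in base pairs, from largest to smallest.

3276, 1619, 959, 919, 807, 288 bp

Circular molecule, 6 cuts → 6 fragments:
  1767 − 808 = 959 bp
  2574 − 1767 = 807 bp
  3493 − 2574 = 919 bp
  6769 − 3493 = 3276 bp
  7057 − 6769 = 288 bp
  wrap: 7868 − 7057 + 808 = 1619 bp
Sorted largest to smallest: 3276, 1619, 959, 919, 807, 288 bp.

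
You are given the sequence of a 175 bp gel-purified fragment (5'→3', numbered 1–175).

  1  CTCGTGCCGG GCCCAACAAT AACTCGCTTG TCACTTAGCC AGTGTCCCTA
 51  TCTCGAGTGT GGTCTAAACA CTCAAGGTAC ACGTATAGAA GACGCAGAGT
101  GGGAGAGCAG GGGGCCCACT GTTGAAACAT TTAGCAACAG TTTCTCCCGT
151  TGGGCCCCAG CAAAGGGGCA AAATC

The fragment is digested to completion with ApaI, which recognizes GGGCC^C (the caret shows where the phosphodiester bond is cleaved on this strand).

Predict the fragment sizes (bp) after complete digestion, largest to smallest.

ApaI sites (GGGCCC) start at positions 9, 112, 152.
ApaI cuts after base 5 of each site (before the last base), so after positions 13, 116, 156.
Linear molecule, 3 cuts → 4 fragments:
  1–13 → 13 bp
  14–116 → 103 bp
  117–156 → 40 bp
  157–175 → 19 bp
Sorted largest to smallest: 103, 40, 19, 13 bp.

103, 40, 19, 13 bp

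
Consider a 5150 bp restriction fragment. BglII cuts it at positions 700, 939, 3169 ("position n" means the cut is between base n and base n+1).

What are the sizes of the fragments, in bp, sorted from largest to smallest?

Linear molecule, 3 cuts → 4 fragments:
  700 − 0 = 700 bp
  939 − 700 = 239 bp
  3169 − 939 = 2230 bp
  5150 − 3169 = 1981 bp
Sorted largest to smallest: 2230, 1981, 700, 239 bp.

2230, 1981, 700, 239 bp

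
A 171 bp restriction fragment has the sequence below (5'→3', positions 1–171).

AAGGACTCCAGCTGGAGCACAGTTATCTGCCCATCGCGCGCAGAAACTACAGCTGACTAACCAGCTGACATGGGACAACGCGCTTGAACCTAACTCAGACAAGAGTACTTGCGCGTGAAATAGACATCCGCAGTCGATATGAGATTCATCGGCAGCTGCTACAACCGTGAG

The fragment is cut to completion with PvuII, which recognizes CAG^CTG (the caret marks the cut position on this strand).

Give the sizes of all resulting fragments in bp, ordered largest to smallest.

PvuII sites (CAGCTG) start at positions 9, 50, 62, 153.
PvuII cuts after base 3 of each site, so after positions 11, 52, 64, 155.
Linear molecule, 4 cuts → 5 fragments:
  1–11 → 11 bp
  12–52 → 41 bp
  53–64 → 12 bp
  65–155 → 91 bp
  156–171 → 16 bp
Sorted largest to smallest: 91, 41, 16, 12, 11 bp.

91, 41, 16, 12, 11 bp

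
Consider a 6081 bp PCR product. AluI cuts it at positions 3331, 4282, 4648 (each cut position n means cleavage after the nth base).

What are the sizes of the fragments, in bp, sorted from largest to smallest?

Linear molecule, 3 cuts → 4 fragments:
  3331 − 0 = 3331 bp
  4282 − 3331 = 951 bp
  4648 − 4282 = 366 bp
  6081 − 4648 = 1433 bp
Sorted largest to smallest: 3331, 1433, 951, 366 bp.

3331, 1433, 951, 366 bp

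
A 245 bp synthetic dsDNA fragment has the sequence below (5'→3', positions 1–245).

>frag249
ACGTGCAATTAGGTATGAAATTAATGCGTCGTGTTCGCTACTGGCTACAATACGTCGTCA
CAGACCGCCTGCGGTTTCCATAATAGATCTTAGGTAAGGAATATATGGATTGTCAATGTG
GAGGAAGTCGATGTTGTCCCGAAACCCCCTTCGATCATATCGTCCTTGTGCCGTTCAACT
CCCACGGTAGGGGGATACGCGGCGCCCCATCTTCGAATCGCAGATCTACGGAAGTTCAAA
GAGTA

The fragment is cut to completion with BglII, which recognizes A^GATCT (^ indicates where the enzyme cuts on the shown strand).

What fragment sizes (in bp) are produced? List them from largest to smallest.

137, 85, 23 bp

BglII sites (AGATCT) start at positions 85, 222.
BglII cuts after the first base of each site, so after positions 85, 222.
Linear molecule, 2 cuts → 3 fragments:
  1–85 → 85 bp
  86–222 → 137 bp
  223–245 → 23 bp
Sorted largest to smallest: 137, 85, 23 bp.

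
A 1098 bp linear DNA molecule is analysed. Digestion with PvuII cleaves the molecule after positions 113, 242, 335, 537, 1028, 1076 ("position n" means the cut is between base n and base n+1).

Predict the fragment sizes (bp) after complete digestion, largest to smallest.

491, 202, 129, 113, 93, 48, 22 bp

Linear molecule, 6 cuts → 7 fragments:
  113 − 0 = 113 bp
  242 − 113 = 129 bp
  335 − 242 = 93 bp
  537 − 335 = 202 bp
  1028 − 537 = 491 bp
  1076 − 1028 = 48 bp
  1098 − 1076 = 22 bp
Sorted largest to smallest: 491, 202, 129, 113, 93, 48, 22 bp.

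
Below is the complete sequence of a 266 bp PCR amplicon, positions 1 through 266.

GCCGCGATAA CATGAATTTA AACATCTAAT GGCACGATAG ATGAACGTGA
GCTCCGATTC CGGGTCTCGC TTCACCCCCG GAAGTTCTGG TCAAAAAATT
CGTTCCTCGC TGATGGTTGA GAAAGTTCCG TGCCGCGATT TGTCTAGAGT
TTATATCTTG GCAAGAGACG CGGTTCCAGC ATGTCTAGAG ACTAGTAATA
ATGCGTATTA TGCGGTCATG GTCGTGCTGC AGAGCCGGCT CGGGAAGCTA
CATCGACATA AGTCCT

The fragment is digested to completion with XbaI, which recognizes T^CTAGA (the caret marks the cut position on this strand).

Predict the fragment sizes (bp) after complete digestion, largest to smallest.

XbaI sites (TCTAGA) start at positions 143, 184.
XbaI cuts after the first base of each site, so after positions 143, 184.
Linear molecule, 2 cuts → 3 fragments:
  1–143 → 143 bp
  144–184 → 41 bp
  185–266 → 82 bp
Sorted largest to smallest: 143, 82, 41 bp.

143, 82, 41 bp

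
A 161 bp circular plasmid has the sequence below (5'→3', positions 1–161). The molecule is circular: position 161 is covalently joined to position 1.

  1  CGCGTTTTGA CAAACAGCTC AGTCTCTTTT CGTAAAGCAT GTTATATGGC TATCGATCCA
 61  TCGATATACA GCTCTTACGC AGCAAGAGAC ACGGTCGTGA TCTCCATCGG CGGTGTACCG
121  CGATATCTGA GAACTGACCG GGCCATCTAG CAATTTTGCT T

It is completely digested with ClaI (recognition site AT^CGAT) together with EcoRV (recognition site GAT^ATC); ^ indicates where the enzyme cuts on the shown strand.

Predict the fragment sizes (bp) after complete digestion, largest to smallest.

ClaI sites (ATCGAT) start at positions 52, 60.
ClaI cuts after base 2 of each site, so after positions 53, 61.
The EcoRV site (GATATC) starts at position 122.
EcoRV cuts after base 3 of each site, so after position 124.
Combined cut positions: 53, 61, 124.
Circular molecule, 3 cuts → 3 fragments:
  54–61 → 8 bp
  62–124 → 63 bp
  125–161 then 1–53 → 37 + 53 = 90 bp
Sorted largest to smallest: 90, 63, 8 bp.

90, 63, 8 bp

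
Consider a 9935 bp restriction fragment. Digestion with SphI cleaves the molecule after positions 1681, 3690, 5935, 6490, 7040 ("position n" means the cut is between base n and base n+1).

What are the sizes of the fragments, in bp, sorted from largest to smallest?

Linear molecule, 5 cuts → 6 fragments:
  1681 − 0 = 1681 bp
  3690 − 1681 = 2009 bp
  5935 − 3690 = 2245 bp
  6490 − 5935 = 555 bp
  7040 − 6490 = 550 bp
  9935 − 7040 = 2895 bp
Sorted largest to smallest: 2895, 2245, 2009, 1681, 555, 550 bp.

2895, 2245, 2009, 1681, 555, 550 bp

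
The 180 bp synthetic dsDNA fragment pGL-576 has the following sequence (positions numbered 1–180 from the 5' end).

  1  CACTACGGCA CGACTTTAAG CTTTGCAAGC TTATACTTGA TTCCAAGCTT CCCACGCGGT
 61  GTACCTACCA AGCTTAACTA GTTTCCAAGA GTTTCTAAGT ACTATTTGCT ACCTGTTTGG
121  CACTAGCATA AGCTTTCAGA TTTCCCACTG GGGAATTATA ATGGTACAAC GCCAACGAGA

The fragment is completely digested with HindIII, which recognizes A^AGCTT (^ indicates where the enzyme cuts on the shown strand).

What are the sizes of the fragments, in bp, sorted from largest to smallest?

HindIII sites (AAGCTT) start at positions 18, 27, 45, 70, 130.
HindIII cuts after the first base of each site, so after positions 18, 27, 45, 70, 130.
Linear molecule, 5 cuts → 6 fragments:
  1–18 → 18 bp
  19–27 → 9 bp
  28–45 → 18 bp
  46–70 → 25 bp
  71–130 → 60 bp
  131–180 → 50 bp
Sorted largest to smallest: 60, 50, 25, 18, 18, 9 bp.

60, 50, 25, 18, 18, 9 bp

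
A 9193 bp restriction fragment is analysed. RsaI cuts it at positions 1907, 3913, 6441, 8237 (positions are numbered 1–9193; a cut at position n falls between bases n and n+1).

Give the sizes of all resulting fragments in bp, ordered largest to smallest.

2528, 2006, 1907, 1796, 956 bp

Linear molecule, 4 cuts → 5 fragments:
  1907 − 0 = 1907 bp
  3913 − 1907 = 2006 bp
  6441 − 3913 = 2528 bp
  8237 − 6441 = 1796 bp
  9193 − 8237 = 956 bp
Sorted largest to smallest: 2528, 2006, 1907, 1796, 956 bp.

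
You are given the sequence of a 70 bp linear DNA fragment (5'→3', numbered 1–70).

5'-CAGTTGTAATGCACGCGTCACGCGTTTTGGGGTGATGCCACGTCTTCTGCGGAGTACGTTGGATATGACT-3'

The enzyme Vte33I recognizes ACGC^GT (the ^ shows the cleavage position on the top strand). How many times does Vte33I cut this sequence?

ACGCGT occurs starting at positions 13, 20.
Vte33I cuts at 2 sites.

2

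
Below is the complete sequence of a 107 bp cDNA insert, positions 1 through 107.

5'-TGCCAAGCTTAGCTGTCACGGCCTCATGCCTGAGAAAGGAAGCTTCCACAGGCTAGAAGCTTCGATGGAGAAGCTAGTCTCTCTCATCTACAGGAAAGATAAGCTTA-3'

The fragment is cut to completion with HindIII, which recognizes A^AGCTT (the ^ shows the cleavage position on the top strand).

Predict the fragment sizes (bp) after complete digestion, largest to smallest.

44, 35, 17, 6, 5 bp

HindIII sites (AAGCTT) start at positions 5, 40, 57, 101.
HindIII cuts after the first base of each site, so after positions 5, 40, 57, 101.
Linear molecule, 4 cuts → 5 fragments:
  1–5 → 5 bp
  6–40 → 35 bp
  41–57 → 17 bp
  58–101 → 44 bp
  102–107 → 6 bp
Sorted largest to smallest: 44, 35, 17, 6, 5 bp.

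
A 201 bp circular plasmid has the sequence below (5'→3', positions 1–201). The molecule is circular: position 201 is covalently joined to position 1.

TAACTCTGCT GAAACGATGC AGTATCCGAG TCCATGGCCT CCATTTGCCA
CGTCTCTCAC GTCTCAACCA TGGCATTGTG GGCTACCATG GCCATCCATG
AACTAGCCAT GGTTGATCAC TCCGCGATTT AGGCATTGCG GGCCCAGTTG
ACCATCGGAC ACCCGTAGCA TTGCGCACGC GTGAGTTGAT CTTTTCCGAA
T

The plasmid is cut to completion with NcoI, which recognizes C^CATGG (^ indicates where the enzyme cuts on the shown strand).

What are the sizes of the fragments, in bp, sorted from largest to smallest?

NcoI sites (CCATGG) start at positions 32, 68, 86, 107.
NcoI cuts after the first base of each site, so after positions 32, 68, 86, 107.
Circular molecule, 4 cuts → 4 fragments:
  33–68 → 36 bp
  69–86 → 18 bp
  87–107 → 21 bp
  108–201 then 1–32 → 94 + 32 = 126 bp
Sorted largest to smallest: 126, 36, 21, 18 bp.

126, 36, 21, 18 bp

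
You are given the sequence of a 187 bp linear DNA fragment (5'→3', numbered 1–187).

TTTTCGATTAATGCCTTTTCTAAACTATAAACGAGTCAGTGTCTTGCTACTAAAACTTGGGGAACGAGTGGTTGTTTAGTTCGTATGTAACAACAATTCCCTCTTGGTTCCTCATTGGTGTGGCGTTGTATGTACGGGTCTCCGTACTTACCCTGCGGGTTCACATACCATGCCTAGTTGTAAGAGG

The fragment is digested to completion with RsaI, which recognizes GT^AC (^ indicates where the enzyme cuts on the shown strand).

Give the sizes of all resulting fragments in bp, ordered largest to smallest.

RsaI sites (GTAC) start at positions 132, 144.
RsaI cuts after base 2 of each site, so after positions 133, 145.
Linear molecule, 2 cuts → 3 fragments:
  1–133 → 133 bp
  134–145 → 12 bp
  146–187 → 42 bp
Sorted largest to smallest: 133, 42, 12 bp.

133, 42, 12 bp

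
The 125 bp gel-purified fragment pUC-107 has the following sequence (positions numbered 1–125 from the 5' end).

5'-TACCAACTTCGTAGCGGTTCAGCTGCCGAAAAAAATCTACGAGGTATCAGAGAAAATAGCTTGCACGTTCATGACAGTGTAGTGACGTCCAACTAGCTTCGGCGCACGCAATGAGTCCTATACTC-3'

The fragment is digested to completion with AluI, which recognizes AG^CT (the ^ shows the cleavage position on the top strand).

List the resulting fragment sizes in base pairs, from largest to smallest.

AluI sites (AGCT) start at positions 21, 58, 95.
AluI cuts after base 2 of each site, so after positions 22, 59, 96.
Linear molecule, 3 cuts → 4 fragments:
  1–22 → 22 bp
  23–59 → 37 bp
  60–96 → 37 bp
  97–125 → 29 bp
Sorted largest to smallest: 37, 37, 29, 22 bp.

37, 37, 29, 22 bp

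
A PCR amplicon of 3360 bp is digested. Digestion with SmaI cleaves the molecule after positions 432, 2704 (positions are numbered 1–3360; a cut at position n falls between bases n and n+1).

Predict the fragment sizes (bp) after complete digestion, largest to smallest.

Linear molecule, 2 cuts → 3 fragments:
  432 − 0 = 432 bp
  2704 − 432 = 2272 bp
  3360 − 2704 = 656 bp
Sorted largest to smallest: 2272, 656, 432 bp.

2272, 656, 432 bp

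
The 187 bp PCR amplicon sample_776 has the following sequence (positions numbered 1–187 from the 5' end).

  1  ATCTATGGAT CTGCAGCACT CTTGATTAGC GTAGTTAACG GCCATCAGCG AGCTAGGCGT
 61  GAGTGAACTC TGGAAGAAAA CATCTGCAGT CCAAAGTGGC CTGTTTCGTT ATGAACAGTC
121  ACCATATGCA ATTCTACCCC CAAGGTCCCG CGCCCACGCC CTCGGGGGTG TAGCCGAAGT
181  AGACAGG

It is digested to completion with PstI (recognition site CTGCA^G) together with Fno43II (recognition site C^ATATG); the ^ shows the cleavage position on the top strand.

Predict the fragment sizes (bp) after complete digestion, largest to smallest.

73, 64, 35, 15 bp

PstI sites (CTGCAG) start at positions 11, 84.
PstI cuts after base 5 of each site (before the last base), so after positions 15, 88.
The Fno43II site (CATATG) starts at position 123.
Fno43II cuts after the first base of each site, so after position 123.
Combined cut positions: 15, 88, 123.
Linear molecule, 3 cuts → 4 fragments:
  1–15 → 15 bp
  16–88 → 73 bp
  89–123 → 35 bp
  124–187 → 64 bp
Sorted largest to smallest: 73, 64, 35, 15 bp.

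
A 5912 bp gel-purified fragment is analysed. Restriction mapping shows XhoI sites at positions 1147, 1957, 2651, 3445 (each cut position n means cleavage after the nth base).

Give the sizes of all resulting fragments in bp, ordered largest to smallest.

Linear molecule, 4 cuts → 5 fragments:
  1147 − 0 = 1147 bp
  1957 − 1147 = 810 bp
  2651 − 1957 = 694 bp
  3445 − 2651 = 794 bp
  5912 − 3445 = 2467 bp
Sorted largest to smallest: 2467, 1147, 810, 794, 694 bp.

2467, 1147, 810, 794, 694 bp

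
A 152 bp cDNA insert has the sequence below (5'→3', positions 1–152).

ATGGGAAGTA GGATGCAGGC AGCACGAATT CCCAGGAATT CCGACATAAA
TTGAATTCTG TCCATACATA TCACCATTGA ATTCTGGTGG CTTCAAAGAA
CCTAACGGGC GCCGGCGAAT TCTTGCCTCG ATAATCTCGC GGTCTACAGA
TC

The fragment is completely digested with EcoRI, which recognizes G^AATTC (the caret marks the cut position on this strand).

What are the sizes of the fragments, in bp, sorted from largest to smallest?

38, 35, 26, 26, 17, 10 bp

EcoRI sites (GAATTC) start at positions 26, 36, 53, 79, 117.
EcoRI cuts after the first base of each site, so after positions 26, 36, 53, 79, 117.
Linear molecule, 5 cuts → 6 fragments:
  1–26 → 26 bp
  27–36 → 10 bp
  37–53 → 17 bp
  54–79 → 26 bp
  80–117 → 38 bp
  118–152 → 35 bp
Sorted largest to smallest: 38, 35, 26, 26, 17, 10 bp.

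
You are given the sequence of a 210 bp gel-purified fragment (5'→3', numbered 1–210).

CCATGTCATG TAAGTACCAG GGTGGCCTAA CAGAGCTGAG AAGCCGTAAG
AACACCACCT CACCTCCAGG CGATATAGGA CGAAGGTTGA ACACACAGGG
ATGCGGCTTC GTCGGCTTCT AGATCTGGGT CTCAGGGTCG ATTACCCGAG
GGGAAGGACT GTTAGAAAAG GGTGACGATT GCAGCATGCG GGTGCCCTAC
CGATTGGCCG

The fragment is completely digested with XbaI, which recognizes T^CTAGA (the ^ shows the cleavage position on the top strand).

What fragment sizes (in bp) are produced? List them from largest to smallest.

118, 92 bp

The XbaI site (TCTAGA) starts at position 118.
XbaI cuts after the first base of each site, so after position 118.
Linear molecule, 1 cut → 2 fragments:
  1–118 → 118 bp
  119–210 → 92 bp
Sorted largest to smallest: 118, 92 bp.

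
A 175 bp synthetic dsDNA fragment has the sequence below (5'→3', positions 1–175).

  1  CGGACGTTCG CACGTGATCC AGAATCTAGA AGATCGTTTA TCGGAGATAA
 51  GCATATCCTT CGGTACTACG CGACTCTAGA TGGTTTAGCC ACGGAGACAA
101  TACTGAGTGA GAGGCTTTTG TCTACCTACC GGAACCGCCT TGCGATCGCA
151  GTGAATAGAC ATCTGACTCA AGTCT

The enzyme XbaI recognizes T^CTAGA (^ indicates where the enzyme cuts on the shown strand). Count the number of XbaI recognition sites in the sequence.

2

TCTAGA occurs starting at positions 25, 75.
XbaI cuts at 2 sites.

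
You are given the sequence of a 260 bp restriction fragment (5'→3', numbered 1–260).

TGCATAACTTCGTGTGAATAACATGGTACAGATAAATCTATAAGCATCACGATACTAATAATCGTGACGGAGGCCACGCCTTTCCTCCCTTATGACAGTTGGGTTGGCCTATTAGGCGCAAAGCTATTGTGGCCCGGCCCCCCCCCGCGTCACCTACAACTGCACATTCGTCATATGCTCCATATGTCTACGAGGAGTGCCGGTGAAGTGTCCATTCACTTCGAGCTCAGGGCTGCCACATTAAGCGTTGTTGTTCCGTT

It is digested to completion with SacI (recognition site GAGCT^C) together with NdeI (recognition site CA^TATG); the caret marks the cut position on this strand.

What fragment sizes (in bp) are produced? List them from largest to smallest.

173, 45, 33, 9 bp

The SacI site (GAGCTC) starts at position 223.
SacI cuts after base 5 of each site (before the last base), so after position 227.
NdeI sites (CATATG) start at positions 172, 181.
NdeI cuts after base 2 of each site, so after positions 173, 182.
Combined cut positions: 173, 182, 227.
Linear molecule, 3 cuts → 4 fragments:
  1–173 → 173 bp
  174–182 → 9 bp
  183–227 → 45 bp
  228–260 → 33 bp
Sorted largest to smallest: 173, 45, 33, 9 bp.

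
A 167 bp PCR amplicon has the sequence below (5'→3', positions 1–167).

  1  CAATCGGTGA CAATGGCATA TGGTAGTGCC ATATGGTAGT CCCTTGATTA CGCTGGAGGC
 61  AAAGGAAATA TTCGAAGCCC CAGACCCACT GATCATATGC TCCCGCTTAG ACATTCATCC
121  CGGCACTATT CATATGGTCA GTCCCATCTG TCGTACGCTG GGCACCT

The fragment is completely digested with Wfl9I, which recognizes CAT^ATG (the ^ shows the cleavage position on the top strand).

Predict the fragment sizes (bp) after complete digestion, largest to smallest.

Wfl9I sites (CATATG) start at positions 17, 30, 94, 131.
Wfl9I cuts after base 3 of each site, so after positions 19, 32, 96, 133.
Linear molecule, 4 cuts → 5 fragments:
  1–19 → 19 bp
  20–32 → 13 bp
  33–96 → 64 bp
  97–133 → 37 bp
  134–167 → 34 bp
Sorted largest to smallest: 64, 37, 34, 19, 13 bp.

64, 37, 34, 19, 13 bp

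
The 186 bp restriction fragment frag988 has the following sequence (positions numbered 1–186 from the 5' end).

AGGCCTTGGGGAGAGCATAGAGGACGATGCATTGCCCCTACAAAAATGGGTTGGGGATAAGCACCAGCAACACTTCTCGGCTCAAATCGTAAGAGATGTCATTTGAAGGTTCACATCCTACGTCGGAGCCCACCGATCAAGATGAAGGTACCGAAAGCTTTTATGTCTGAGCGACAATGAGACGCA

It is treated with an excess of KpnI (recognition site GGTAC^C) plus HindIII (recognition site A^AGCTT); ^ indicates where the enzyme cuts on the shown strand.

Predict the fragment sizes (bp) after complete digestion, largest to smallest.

The KpnI site (GGTACC) starts at position 147.
KpnI cuts after base 5 of each site (before the last base), so after position 151.
The HindIII site (AAGCTT) starts at position 155.
HindIII cuts after the first base of each site, so after position 155.
Combined cut positions: 151, 155.
Linear molecule, 2 cuts → 3 fragments:
  1–151 → 151 bp
  152–155 → 4 bp
  156–186 → 31 bp
Sorted largest to smallest: 151, 31, 4 bp.

151, 31, 4 bp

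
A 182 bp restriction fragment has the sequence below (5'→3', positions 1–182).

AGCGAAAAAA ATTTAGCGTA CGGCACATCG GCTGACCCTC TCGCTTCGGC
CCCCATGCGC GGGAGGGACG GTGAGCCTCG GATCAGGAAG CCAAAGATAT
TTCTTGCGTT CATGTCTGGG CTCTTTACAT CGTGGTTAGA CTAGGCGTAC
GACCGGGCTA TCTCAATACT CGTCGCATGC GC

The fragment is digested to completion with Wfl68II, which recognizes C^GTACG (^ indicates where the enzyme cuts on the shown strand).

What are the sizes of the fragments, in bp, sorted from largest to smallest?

Wfl68II sites (CGTACG) start at positions 17, 146.
Wfl68II cuts after the first base of each site, so after positions 17, 146.
Linear molecule, 2 cuts → 3 fragments:
  1–17 → 17 bp
  18–146 → 129 bp
  147–182 → 36 bp
Sorted largest to smallest: 129, 36, 17 bp.

129, 36, 17 bp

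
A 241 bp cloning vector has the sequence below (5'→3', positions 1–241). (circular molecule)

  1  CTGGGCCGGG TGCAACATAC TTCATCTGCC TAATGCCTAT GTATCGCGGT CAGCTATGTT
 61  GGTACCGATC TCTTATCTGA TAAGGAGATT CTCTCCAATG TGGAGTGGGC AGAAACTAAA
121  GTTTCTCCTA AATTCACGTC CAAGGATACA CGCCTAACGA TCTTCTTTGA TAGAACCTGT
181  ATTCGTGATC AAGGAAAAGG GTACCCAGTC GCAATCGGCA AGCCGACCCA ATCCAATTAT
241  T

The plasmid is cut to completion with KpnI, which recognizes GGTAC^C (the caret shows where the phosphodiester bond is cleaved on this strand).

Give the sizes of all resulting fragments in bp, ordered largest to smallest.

KpnI sites (GGTACC) start at positions 61, 200.
KpnI cuts after base 5 of each site (before the last base), so after positions 65, 204.
Circular molecule, 2 cuts → 2 fragments:
  66–204 → 139 bp
  205–241 then 1–65 → 37 + 65 = 102 bp
Sorted largest to smallest: 139, 102 bp.

139, 102 bp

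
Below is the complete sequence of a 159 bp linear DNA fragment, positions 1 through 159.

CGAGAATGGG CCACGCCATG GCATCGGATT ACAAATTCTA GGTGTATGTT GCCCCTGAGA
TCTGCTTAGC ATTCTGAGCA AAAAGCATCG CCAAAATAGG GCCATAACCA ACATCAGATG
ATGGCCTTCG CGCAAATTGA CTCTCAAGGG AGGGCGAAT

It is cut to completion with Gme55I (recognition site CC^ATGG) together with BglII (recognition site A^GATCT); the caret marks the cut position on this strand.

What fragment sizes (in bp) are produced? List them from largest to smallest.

101, 41, 17 bp

The Gme55I site (CCATGG) starts at position 16.
Gme55I cuts after base 2 of each site, so after position 17.
The BglII site (AGATCT) starts at position 58.
BglII cuts after the first base of each site, so after position 58.
Combined cut positions: 17, 58.
Linear molecule, 2 cuts → 3 fragments:
  1–17 → 17 bp
  18–58 → 41 bp
  59–159 → 101 bp
Sorted largest to smallest: 101, 41, 17 bp.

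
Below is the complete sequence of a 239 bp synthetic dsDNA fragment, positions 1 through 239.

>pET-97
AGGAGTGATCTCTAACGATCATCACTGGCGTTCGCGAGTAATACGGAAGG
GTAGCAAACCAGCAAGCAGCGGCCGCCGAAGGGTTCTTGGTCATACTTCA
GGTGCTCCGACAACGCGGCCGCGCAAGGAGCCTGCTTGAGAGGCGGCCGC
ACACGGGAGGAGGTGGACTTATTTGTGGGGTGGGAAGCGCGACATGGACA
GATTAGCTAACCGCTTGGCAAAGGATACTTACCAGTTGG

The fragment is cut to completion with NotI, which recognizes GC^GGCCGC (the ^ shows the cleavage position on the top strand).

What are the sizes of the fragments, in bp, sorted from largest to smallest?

95, 70, 46, 28 bp

NotI sites (GCGGCCGC) start at positions 69, 115, 143.
NotI cuts after base 2 of each site, so after positions 70, 116, 144.
Linear molecule, 3 cuts → 4 fragments:
  1–70 → 70 bp
  71–116 → 46 bp
  117–144 → 28 bp
  145–239 → 95 bp
Sorted largest to smallest: 95, 70, 46, 28 bp.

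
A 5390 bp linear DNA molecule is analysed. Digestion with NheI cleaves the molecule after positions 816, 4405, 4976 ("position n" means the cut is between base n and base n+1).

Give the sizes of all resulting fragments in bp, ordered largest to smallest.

Linear molecule, 3 cuts → 4 fragments:
  816 − 0 = 816 bp
  4405 − 816 = 3589 bp
  4976 − 4405 = 571 bp
  5390 − 4976 = 414 bp
Sorted largest to smallest: 3589, 816, 571, 414 bp.

3589, 816, 571, 414 bp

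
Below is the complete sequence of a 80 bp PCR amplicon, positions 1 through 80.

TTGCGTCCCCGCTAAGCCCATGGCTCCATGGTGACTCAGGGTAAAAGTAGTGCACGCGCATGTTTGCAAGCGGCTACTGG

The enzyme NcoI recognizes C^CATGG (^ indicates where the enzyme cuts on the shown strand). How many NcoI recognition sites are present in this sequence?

2

CCATGG occurs starting at positions 18, 26.
NcoI cuts at 2 sites.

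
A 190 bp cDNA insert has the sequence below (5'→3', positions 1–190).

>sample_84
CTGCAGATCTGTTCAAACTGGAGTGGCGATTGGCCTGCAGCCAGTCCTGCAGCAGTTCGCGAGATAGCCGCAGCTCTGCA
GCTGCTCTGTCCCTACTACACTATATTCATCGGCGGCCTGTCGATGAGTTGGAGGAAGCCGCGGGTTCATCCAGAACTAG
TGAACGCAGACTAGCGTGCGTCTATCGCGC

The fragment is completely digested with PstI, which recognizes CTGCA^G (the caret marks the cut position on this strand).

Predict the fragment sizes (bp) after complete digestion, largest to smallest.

PstI sites (CTGCAG) start at positions 1, 35, 47, 76.
PstI cuts after base 5 of each site (before the last base), so after positions 5, 39, 51, 80.
Linear molecule, 4 cuts → 5 fragments:
  1–5 → 5 bp
  6–39 → 34 bp
  40–51 → 12 bp
  52–80 → 29 bp
  81–190 → 110 bp
Sorted largest to smallest: 110, 34, 29, 12, 5 bp.

110, 34, 29, 12, 5 bp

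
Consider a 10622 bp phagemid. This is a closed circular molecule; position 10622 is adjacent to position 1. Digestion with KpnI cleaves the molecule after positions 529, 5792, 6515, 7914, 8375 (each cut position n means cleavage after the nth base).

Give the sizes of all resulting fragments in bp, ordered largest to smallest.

5263, 2776, 1399, 723, 461 bp

Circular molecule, 5 cuts → 5 fragments:
  5792 − 529 = 5263 bp
  6515 − 5792 = 723 bp
  7914 − 6515 = 1399 bp
  8375 − 7914 = 461 bp
  wrap: 10622 − 8375 + 529 = 2776 bp
Sorted largest to smallest: 5263, 2776, 1399, 723, 461 bp.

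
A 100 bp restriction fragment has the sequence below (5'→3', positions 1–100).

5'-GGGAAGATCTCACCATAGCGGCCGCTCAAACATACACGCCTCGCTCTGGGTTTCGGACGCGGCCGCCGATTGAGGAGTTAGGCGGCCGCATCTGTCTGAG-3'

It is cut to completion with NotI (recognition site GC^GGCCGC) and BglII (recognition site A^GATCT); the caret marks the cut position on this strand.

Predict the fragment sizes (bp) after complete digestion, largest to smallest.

41, 23, 17, 14, 5 bp

NotI sites (GCGGCCGC) start at positions 18, 59, 82.
NotI cuts after base 2 of each site, so after positions 19, 60, 83.
The BglII site (AGATCT) starts at position 5.
BglII cuts after the first base of each site, so after position 5.
Combined cut positions: 5, 19, 60, 83.
Linear molecule, 4 cuts → 5 fragments:
  1–5 → 5 bp
  6–19 → 14 bp
  20–60 → 41 bp
  61–83 → 23 bp
  84–100 → 17 bp
Sorted largest to smallest: 41, 23, 17, 14, 5 bp.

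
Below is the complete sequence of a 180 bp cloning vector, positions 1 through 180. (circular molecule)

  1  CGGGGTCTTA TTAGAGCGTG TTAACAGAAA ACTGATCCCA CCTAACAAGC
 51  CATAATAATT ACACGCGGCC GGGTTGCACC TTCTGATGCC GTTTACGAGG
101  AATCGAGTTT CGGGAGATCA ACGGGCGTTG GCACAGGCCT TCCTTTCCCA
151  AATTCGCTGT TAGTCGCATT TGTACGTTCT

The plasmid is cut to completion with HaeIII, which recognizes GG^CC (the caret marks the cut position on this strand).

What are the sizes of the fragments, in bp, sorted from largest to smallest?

111, 69 bp

HaeIII sites (GGCC) start at positions 67, 136.
HaeIII cuts after base 2 of each site, so after positions 68, 137.
Circular molecule, 2 cuts → 2 fragments:
  69–137 → 69 bp
  138–180 then 1–68 → 43 + 68 = 111 bp
Sorted largest to smallest: 111, 69 bp.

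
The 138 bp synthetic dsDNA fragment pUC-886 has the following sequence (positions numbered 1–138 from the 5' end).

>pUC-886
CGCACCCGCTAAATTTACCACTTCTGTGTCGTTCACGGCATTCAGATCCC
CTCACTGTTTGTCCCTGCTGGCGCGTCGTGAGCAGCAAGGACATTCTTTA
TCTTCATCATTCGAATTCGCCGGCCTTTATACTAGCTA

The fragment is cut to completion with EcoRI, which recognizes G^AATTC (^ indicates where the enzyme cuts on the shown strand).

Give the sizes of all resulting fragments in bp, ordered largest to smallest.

The EcoRI site (GAATTC) starts at position 113.
EcoRI cuts after the first base of each site, so after position 113.
Linear molecule, 1 cut → 2 fragments:
  1–113 → 113 bp
  114–138 → 25 bp
Sorted largest to smallest: 113, 25 bp.

113, 25 bp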